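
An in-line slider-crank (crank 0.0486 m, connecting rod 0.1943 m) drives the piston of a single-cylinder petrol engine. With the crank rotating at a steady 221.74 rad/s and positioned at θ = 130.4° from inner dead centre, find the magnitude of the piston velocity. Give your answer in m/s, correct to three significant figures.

ω = 221.7 rad/s
For an in-line slider-crank, x = r cosθ + √(L² − r² sin²θ), so v = −rω sinθ·[1 + r cosθ/√(L² − r² sin²θ)].
With r = 0.0486 m, L = 0.1943 m, θ = 130.4°: √(L² − r² sin²θ) = 0.19074 m.
v = −0.0486·221.7·0.76154·[1 + 0.0486·-0.64812/0.19074] = -6.8515 m/s.
|v| = 6.8515 m/s.

6.85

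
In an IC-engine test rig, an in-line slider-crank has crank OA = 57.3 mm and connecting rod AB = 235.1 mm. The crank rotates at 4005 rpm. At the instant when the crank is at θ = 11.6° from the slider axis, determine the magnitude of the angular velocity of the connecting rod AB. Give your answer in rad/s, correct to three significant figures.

ω = 419.4 rad/s (converted from 4005 rpm).
The rod makes angle φ with the slider axis where L sinφ = r sinθ; differentiating, L cosφ·φ̇ = r ω cosθ.
L cosφ = √(L² − r² sin²θ) = 0.23482 m.
|ω_rod| = r ω |cosθ| / √(L² − r² sin²θ) = 0.0573·419.4·0.97958/0.23482 = 100.25 rad/s.

100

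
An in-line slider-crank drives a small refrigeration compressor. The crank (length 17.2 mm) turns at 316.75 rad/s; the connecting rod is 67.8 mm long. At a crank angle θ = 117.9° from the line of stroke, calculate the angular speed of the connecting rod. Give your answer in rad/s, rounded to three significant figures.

ω = 316.8 rad/s
The rod makes angle φ with the slider axis where L sinφ = r sinθ; differentiating, L cosφ·φ̇ = r ω cosθ.
L cosφ = √(L² − r² sin²θ) = 0.066074 m.
|ω_rod| = r ω |cosθ| / √(L² − r² sin²θ) = 0.0172·316.8·0.46793/0.066074 = 38.583 rad/s.

38.6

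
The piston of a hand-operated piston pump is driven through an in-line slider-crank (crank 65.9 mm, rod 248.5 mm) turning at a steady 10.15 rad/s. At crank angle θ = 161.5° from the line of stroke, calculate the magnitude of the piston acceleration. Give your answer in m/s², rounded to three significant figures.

4.98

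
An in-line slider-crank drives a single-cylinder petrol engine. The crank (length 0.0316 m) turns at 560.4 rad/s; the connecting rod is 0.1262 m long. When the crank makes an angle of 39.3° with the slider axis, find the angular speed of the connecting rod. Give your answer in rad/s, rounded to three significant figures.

110

ω = 560.4 rad/s
The rod makes angle φ with the slider axis where L sinφ = r sinθ; differentiating, L cosφ·φ̇ = r ω cosθ.
L cosφ = √(L² − r² sin²θ) = 0.1246 m.
|ω_rod| = r ω |cosθ| / √(L² − r² sin²θ) = 0.0316·560.4·0.77384/0.1246 = 109.98 rad/s.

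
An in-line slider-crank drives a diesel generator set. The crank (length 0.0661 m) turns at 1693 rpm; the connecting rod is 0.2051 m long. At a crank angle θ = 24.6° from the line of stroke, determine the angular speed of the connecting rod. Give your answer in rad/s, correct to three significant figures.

52.4

ω = 177.3 rad/s (converted from 1693 rpm).
The rod makes angle φ with the slider axis where L sinφ = r sinθ; differentiating, L cosφ·φ̇ = r ω cosθ.
L cosφ = √(L² − r² sin²θ) = 0.20325 m.
|ω_rod| = r ω |cosθ| / √(L² − r² sin²θ) = 0.0661·177.3·0.90924/0.20325 = 52.425 rad/s.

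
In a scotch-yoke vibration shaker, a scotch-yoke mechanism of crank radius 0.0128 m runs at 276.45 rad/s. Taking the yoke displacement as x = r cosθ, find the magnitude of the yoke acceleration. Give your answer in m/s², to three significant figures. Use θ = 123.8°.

ω = 276.4 rad/s
x = r cosθ ⇒ ẍ = −rω² cosθ (ω constant).
|a| = rω²|cosθ| = 0.0128·(276.4)²·|cos 123.8°| = 544.19 m/s².

544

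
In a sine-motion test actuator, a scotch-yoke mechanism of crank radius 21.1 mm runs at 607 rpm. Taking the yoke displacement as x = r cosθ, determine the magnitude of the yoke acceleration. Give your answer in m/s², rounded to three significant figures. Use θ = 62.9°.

38.8

ω = 63.56 rad/s (from 607 rpm).
x = r cosθ ⇒ ẍ = −rω² cosθ (ω constant).
|a| = rω²|cosθ| = 0.0211·(63.56)²·|cos 62.9°| = 38.837 m/s².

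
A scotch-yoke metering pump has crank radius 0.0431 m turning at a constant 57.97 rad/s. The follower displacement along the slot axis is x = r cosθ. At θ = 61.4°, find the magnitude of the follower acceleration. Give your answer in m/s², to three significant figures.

69.3

ω = 57.97 rad/s
x = r cosθ ⇒ ẍ = −rω² cosθ (ω constant).
|a| = rω²|cosθ| = 0.0431·(57.97)²·|cos 61.4°| = 69.333 m/s².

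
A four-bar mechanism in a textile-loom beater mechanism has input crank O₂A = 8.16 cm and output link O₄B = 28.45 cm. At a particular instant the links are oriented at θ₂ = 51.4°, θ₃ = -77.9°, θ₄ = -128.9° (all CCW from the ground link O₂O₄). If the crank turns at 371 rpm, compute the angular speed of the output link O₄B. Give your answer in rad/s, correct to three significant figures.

11.1

ω₂ = 38.85 rad/s (from 371 rpm).
Differentiating the loop-closure r₂e^{iθ₂}+r₃e^{iθ₃}=r₁+r₄e^{iθ₄} gives r₂ω₂e^{iθ₂}+r₃ω₃e^{iθ₃}=r₄ω₄e^{iθ₄}.
Eliminating the other unknown: ω₄ = r₂ω₂ sin(θ₂−θ₃) / [r₄ sin(θ₄−θ₃)].
Numerator sine = +0.77384; denominator sine = -0.77715.
Result = 0.0816·38.85·(+0.77384) / (0.2845·(-0.77715)) = -11.096 rad/s; magnitude 11.096 rad/s.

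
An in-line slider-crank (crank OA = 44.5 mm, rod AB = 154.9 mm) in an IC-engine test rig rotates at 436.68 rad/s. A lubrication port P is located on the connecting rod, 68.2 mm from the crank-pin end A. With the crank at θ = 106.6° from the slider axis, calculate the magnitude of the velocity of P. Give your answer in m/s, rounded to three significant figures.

18.2

ω = 436.7 rad/s.  Crank-pin speed |V_A| = rω = 19.432 m/s, perpendicular to OA.
Rod angle: sinφ = −(r/L) sinθ ⇒ φ = -15.980°; ω_rod = −rω cosθ/√(L²−r²sin²θ) = +37.28 rad/s.
V_P = V_A + ω_rod × AP, with AP = 0.0682 m along the rod.
Components: V_Px = −rω sinθ − a·ω_rod·sinφ = -17.922 m/s;  V_Py = rω cosθ + a·ω_rod·cosφ = -3.1073 m/s.
|V_P| = √(V_Px² + V_Py²) = 18.19 m/s.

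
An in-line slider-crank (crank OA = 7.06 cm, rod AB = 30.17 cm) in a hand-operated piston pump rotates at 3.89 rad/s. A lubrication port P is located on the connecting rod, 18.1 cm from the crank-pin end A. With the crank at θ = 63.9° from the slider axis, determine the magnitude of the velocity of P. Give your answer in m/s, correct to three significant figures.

ω = 3.89 rad/s.  Crank-pin speed |V_A| = rω = 0.27463 m/s, perpendicular to OA.
Rod angle: sinφ = −(r/L) sinθ ⇒ φ = -12.131°; ω_rod = −rω cosθ/√(L²−r²sin²θ) = -0.40962 rad/s.
V_P = V_A + ω_rod × AP, with AP = 0.181 m along the rod.
Components: V_Px = −rω sinθ − a·ω_rod·sinφ = -0.26221 m/s;  V_Py = rω cosθ + a·ω_rod·cosφ = +0.048337 m/s.
|V_P| = √(V_Px² + V_Py²) = 0.26663 m/s.

0.267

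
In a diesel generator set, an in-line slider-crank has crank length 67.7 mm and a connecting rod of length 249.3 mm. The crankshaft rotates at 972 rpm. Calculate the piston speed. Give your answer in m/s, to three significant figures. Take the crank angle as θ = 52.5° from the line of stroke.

ω = 2π·972/60 = 101.8 rad/s
For an in-line slider-crank, x = r cosθ + √(L² − r² sin²θ), so v = −rω sinθ·[1 + r cosθ/√(L² − r² sin²θ)].
With r = 0.0677 m, L = 0.2493 m, θ = 52.5°: √(L² − r² sin²θ) = 0.24345 m.
v = −0.0677·101.8·0.79335·[1 + 0.0677·0.60876/0.24345] = -6.3925 m/s.
|v| = 6.3925 m/s.

6.39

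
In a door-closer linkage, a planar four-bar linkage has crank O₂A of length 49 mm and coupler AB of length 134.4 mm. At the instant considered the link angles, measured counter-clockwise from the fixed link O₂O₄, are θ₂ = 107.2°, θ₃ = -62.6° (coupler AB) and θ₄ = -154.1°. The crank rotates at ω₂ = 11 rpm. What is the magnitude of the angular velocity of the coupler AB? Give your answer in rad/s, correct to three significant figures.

0.415

ω₂ = 1.152 rad/s (from 11 rpm).
Differentiating the loop-closure r₂e^{iθ₂}+r₃e^{iθ₃}=r₁+r₄e^{iθ₄} gives r₂ω₂e^{iθ₂}+r₃ω₃e^{iθ₃}=r₄ω₄e^{iθ₄}.
Eliminating the other unknown: ω₃ = r₂ω₂ sin(θ₄−θ₂) / [r₃ sin(θ₃−θ₄)].
Numerator sine = +0.98849; denominator sine = +0.99966.
Result = 0.049·1.152·(+0.98849) / (0.1344·(+0.99966)) = +0.41528 rad/s; magnitude 0.41528 rad/s.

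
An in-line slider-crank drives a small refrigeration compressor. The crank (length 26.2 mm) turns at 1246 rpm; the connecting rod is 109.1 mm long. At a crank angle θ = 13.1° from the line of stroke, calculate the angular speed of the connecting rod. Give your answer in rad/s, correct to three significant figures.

30.6

ω = 130.5 rad/s (converted from 1246 rpm).
The rod makes angle φ with the slider axis where L sinφ = r sinθ; differentiating, L cosφ·φ̇ = r ω cosθ.
L cosφ = √(L² − r² sin²θ) = 0.10894 m.
|ω_rod| = r ω |cosθ| / √(L² − r² sin²θ) = 0.0262·130.5·0.97398/0.10894 = 30.564 rad/s.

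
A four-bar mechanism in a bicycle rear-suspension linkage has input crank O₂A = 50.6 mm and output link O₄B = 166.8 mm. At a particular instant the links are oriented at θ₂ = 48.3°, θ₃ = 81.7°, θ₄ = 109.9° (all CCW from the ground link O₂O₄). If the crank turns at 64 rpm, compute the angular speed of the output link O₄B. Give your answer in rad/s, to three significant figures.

2.37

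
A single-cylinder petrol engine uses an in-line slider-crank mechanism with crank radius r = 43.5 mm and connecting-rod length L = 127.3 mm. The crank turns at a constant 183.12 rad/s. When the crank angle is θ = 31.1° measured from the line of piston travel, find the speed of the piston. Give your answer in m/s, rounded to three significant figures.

ω = 183.1 rad/s
For an in-line slider-crank, x = r cosθ + √(L² − r² sin²θ), so v = −rω sinθ·[1 + r cosθ/√(L² − r² sin²θ)].
With r = 0.0435 m, L = 0.1273 m, θ = 31.1°: √(L² − r² sin²θ) = 0.1253 m.
v = −0.0435·183.1·0.51653·[1 + 0.0435·0.85627/0.1253] = -5.3377 m/s.
|v| = 5.3377 m/s.

5.34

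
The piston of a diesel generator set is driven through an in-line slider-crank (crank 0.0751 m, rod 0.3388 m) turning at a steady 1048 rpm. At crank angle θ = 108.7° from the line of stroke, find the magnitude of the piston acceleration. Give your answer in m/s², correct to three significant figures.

ω = 2π·1048/60 = 109.7 rad/s
x(θ) = r cosθ + √(L² − r² sin²θ); with ω constant, a = ω²·d²x/dθ².
d²x/dθ² = −r cosθ − r²(cos2θ)/√u − r⁴ sin²2θ/(4u^{3/2}),  u = L² − r² sin²θ = 0.109725 m².
Substituting r = 0.0751 m, L = 0.3388 m, θ = 108.7°: d²x/dθ² = +0.037523 m.
a = ω²·d²x/dθ² = (109.7)²·(+0.037523) = +451.94 m/s²;  |a| = 451.94 m/s².

452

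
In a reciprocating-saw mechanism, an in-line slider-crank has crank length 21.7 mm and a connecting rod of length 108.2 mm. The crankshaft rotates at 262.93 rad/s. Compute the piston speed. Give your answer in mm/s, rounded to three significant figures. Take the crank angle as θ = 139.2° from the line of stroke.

3160

ω = 262.9 rad/s
For an in-line slider-crank, x = r cosθ + √(L² − r² sin²θ), so v = −rω sinθ·[1 + r cosθ/√(L² − r² sin²θ)].
With r = 0.0217 m, L = 0.1082 m, θ = 139.2°: √(L² − r² sin²θ) = 0.10727 m.
v = −0.0217·262.9·0.65342·[1 + 0.0217·-0.75700/0.10727] = -3.1572 m/s.
|v| = 3.1572 m/s = 3157.2 mm/s.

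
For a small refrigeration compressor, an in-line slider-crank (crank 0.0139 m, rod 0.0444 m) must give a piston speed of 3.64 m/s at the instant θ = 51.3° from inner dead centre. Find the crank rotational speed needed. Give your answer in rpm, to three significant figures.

2670

For an in-line slider-crank, |v_piston| = rω|sinθ|·[1 + r cosθ/√(L² − r² sin²θ)].
With r = 0.0139 m, L = 0.0444 m, θ = 51.3°: the bracketed kinematic factor |dx/dθ| = 0.013038 m.
ω = v/|dx/dθ| = 3.64/0.013038 = 279.19 rad/s.
N = 60ω/(2π) = 2666.1 rpm.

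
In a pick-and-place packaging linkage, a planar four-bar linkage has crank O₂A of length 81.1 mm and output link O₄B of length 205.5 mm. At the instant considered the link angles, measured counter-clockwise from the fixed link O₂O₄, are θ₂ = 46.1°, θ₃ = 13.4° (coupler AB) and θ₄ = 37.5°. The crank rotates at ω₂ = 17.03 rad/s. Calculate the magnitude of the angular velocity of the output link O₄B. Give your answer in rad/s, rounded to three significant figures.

8.89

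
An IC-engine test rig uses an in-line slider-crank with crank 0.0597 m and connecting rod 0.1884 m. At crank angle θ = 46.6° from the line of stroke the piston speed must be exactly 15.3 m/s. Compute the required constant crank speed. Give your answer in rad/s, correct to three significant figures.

288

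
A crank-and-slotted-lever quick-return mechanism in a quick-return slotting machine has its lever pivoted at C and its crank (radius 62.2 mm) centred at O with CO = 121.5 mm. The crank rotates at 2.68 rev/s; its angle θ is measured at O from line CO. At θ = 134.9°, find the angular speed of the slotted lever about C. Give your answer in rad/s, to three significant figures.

ω = 16.84 rad/s (from 2.68 rev/s).
Crank pin A relative to C: A = (d + r cosθ, r sinθ); lever angle φ = atan2(r sinθ, d + r cosθ).
Differentiating tanφ: φ̇ = rω(d cosθ + r)/(d² + r² + 2dr cosθ).
d² + r² + 2dr cosθ = |CA|² = 0.00796212 m²;  d cosθ + r = -0.023563 m.
|ω_lever| = |0.0622·16.84·-0.023563| / 0.00796212 = 3.0997 rad/s.

3.10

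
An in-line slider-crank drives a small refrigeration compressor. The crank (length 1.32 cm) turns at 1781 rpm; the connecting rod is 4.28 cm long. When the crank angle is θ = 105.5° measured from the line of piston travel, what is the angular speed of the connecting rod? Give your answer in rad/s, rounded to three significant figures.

16.1

ω = 186.5 rad/s (converted from 1781 rpm).
The rod makes angle φ with the slider axis where L sinφ = r sinθ; differentiating, L cosφ·φ̇ = r ω cosθ.
L cosφ = √(L² − r² sin²θ) = 0.040866 m.
|ω_rod| = r ω |cosθ| / √(L² − r² sin²θ) = 0.0132·186.5·0.26724/0.040866 = 16.099 rad/s.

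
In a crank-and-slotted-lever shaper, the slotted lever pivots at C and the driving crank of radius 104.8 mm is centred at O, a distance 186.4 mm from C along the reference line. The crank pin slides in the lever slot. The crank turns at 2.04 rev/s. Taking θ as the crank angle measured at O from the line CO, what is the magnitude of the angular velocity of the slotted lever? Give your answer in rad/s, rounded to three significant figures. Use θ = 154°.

ω = 12.82 rad/s (from 2.04 rev/s).
Crank pin A relative to C: A = (d + r cosθ, r sinθ); lever angle φ = atan2(r sinθ, d + r cosθ).
Differentiating tanφ: φ̇ = rω(d cosθ + r)/(d² + r² + 2dr cosθ).
d² + r² + 2dr cosθ = |CA|² = 0.0106126 m²;  d cosθ + r = -0.062735 m.
|ω_lever| = |0.1048·12.82·-0.062735| / 0.0106126 = 7.9407 rad/s.

7.94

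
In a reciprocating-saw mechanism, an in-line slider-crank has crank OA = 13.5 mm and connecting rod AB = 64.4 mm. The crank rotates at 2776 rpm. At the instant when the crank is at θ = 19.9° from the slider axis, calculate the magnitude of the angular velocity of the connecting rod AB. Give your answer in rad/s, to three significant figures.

57.4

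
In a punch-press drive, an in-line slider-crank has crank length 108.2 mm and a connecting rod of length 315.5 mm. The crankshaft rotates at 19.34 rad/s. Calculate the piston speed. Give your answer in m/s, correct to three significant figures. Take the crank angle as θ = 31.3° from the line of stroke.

ω = 19.34 rad/s
For an in-line slider-crank, x = r cosθ + √(L² − r² sin²θ), so v = −rω sinθ·[1 + r cosθ/√(L² − r² sin²θ)].
With r = 0.1082 m, L = 0.3155 m, θ = 31.3°: √(L² − r² sin²θ) = 0.31045 m.
v = −0.1082·19.34·0.51952·[1 + 0.1082·0.85446/0.31045] = -1.4109 m/s.
|v| = 1.4109 m/s.

1.41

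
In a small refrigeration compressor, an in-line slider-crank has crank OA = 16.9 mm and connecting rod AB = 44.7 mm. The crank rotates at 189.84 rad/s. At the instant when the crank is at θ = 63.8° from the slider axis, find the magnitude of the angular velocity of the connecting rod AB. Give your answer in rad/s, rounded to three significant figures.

ω = 189.8 rad/s
The rod makes angle φ with the slider axis where L sinφ = r sinθ; differentiating, L cosφ·φ̇ = r ω cosθ.
L cosφ = √(L² − r² sin²θ) = 0.042049 m.
|ω_rod| = r ω |cosθ| / √(L² − r² sin²θ) = 0.0169·189.8·0.44151/0.042049 = 33.686 rad/s.

33.7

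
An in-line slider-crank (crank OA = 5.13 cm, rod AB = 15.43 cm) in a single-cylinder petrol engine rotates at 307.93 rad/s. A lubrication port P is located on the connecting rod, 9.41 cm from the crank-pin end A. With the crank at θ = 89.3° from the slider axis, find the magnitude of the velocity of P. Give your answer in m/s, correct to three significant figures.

ω = 307.9 rad/s.  Crank-pin speed |V_A| = rω = 15.797 m/s, perpendicular to OA.
Rod angle: sinφ = −(r/L) sinθ ⇒ φ = -19.417°; ω_rod = −rω cosθ/√(L²−r²sin²θ) = -1.3262 rad/s.
V_P = V_A + ω_rod × AP, with AP = 0.0941 m along the rod.
Components: V_Px = −rω sinθ − a·ω_rod·sinφ = -15.837 m/s;  V_Py = rω cosθ + a·ω_rod·cosφ = +0.075295 m/s.
|V_P| = √(V_Px² + V_Py²) = 15.837 m/s.

15.8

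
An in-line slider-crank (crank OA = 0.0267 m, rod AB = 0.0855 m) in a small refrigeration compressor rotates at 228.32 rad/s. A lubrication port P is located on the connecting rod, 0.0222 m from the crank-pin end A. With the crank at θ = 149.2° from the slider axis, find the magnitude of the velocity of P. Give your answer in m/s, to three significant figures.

ω = 228.3 rad/s.  Crank-pin speed |V_A| = rω = 6.0961 m/s, perpendicular to OA.
Rod angle: sinφ = −(r/L) sinθ ⇒ φ = -9.201°; ω_rod = −rω cosθ/√(L²−r²sin²θ) = +62.042 rad/s.
V_P = V_A + ω_rod × AP, with AP = 0.0222 m along the rod.
Components: V_Px = −rω sinθ − a·ω_rod·sinφ = -2.9012 m/s;  V_Py = rω cosθ + a·ω_rod·cosφ = -3.8767 m/s.
|V_P| = √(V_Px² + V_Py²) = 4.8421 m/s.

4.84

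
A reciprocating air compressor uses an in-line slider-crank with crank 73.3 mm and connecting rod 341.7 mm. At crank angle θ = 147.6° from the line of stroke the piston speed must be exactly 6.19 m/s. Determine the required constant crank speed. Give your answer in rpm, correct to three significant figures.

For an in-line slider-crank, |v_piston| = rω|sinθ|·[1 + r cosθ/√(L² − r² sin²θ)].
With r = 0.0733 m, L = 0.3417 m, θ = 147.6°: the bracketed kinematic factor |dx/dθ| = 0.032115 m.
ω = v/|dx/dθ| = 6.19/0.032115 = 192.75 rad/s.
N = 60ω/(2π) = 1840.6 rpm.

1840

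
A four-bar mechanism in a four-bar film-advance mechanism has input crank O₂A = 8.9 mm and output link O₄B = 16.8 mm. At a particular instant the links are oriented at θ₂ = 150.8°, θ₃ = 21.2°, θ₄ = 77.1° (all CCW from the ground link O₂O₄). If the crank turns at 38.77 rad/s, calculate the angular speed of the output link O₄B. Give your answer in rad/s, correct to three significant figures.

ω₂ = 38.77 rad/s
Differentiating the loop-closure r₂e^{iθ₂}+r₃e^{iθ₃}=r₁+r₄e^{iθ₄} gives r₂ω₂e^{iθ₂}+r₃ω₃e^{iθ₃}=r₄ω₄e^{iθ₄}.
Eliminating the other unknown: ω₄ = r₂ω₂ sin(θ₂−θ₃) / [r₄ sin(θ₄−θ₃)].
Numerator sine = +0.77051; denominator sine = +0.82806.
Result = 0.0089·38.77·(+0.77051) / (0.0168·(+0.82806)) = +19.111 rad/s; magnitude 19.111 rad/s.

19.1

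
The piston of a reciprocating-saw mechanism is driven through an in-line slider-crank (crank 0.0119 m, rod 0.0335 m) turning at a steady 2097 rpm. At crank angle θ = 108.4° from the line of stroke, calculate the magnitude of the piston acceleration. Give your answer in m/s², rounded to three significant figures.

ω = 2π·2097/60 = 219.6 rad/s
x(θ) = r cosθ + √(L² − r² sin²θ); with ω constant, a = ω²·d²x/dθ².
d²x/dθ² = −r cosθ − r²(cos2θ)/√u − r⁴ sin²2θ/(4u^{3/2}),  u = L² − r² sin²θ = 0.000994749 m².
Substituting r = 0.0119 m, L = 0.0335 m, θ = 108.4°: d²x/dθ² = +0.0072941 m.
a = ω²·d²x/dθ² = (219.6)²·(+0.0072941) = +351.74 m/s²;  |a| = 351.74 m/s².

352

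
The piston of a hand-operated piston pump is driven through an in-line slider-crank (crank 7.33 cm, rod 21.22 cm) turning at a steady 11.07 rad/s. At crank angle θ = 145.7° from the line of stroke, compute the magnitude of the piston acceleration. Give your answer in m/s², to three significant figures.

ω = 11.07 rad/s
x(θ) = r cosθ + √(L² − r² sin²θ); with ω constant, a = ω²·d²x/dθ².
d²x/dθ² = −r cosθ − r²(cos2θ)/√u − r⁴ sin²2θ/(4u^{3/2}),  u = L² − r² sin²θ = 0.0433226 m².
Substituting r = 0.0733 m, L = 0.2122 m, θ = 145.7°: d²x/dθ² = +0.05044 m.
a = ω²·d²x/dθ² = (11.07)²·(+0.05044) = +6.1812 m/s²;  |a| = 6.1812 m/s².

6.18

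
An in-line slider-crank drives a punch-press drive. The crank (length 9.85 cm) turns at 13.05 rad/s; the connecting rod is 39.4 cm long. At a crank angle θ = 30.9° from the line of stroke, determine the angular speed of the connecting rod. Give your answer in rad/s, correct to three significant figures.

ω = 13.05 rad/s
The rod makes angle φ with the slider axis where L sinφ = r sinθ; differentiating, L cosφ·φ̇ = r ω cosθ.
L cosφ = √(L² − r² sin²θ) = 0.39074 m.
|ω_rod| = r ω |cosθ| / √(L² − r² sin²θ) = 0.0985·13.05·0.85806/0.39074 = 2.8228 rad/s.

2.82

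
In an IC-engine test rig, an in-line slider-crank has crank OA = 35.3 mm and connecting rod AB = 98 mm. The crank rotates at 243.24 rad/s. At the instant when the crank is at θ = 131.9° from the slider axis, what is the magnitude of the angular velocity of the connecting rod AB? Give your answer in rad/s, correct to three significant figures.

60.7

ω = 243.2 rad/s
The rod makes angle φ with the slider axis where L sinφ = r sinθ; differentiating, L cosφ·φ̇ = r ω cosθ.
L cosφ = √(L² − r² sin²θ) = 0.094412 m.
|ω_rod| = r ω |cosθ| / √(L² − r² sin²θ) = 0.0353·243.2·0.66783/0.094412 = 60.736 rad/s.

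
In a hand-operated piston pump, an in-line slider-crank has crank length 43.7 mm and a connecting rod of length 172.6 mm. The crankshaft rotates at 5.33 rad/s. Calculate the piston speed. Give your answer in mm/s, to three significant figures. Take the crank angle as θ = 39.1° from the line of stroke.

176

ω = 5.33 rad/s
For an in-line slider-crank, x = r cosθ + √(L² − r² sin²θ), so v = −rω sinθ·[1 + r cosθ/√(L² − r² sin²θ)].
With r = 0.0437 m, L = 0.1726 m, θ = 39.1°: √(L² − r² sin²θ) = 0.17039 m.
v = −0.0437·5.33·0.63068·[1 + 0.0437·0.77605/0.17039] = -0.17614 m/s.
|v| = 0.17614 m/s = 176.14 mm/s.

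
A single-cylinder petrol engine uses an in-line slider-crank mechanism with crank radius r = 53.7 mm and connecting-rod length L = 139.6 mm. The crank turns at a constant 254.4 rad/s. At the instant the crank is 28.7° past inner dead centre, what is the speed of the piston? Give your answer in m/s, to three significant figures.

8.81

ω = 254.4 rad/s
For an in-line slider-crank, x = r cosθ + √(L² − r² sin²θ), so v = −rω sinθ·[1 + r cosθ/√(L² − r² sin²θ)].
With r = 0.0537 m, L = 0.1396 m, θ = 28.7°: √(L² − r² sin²θ) = 0.1372 m.
v = −0.0537·254.4·0.48022·[1 + 0.0537·0.87715/0.1372] = -8.8128 m/s.
|v| = 8.8128 m/s.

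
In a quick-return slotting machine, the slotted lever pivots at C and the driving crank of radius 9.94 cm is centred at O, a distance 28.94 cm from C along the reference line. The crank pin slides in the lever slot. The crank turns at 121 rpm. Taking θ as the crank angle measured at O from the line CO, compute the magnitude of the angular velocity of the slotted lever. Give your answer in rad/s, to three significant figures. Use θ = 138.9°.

2.97

ω = 12.67 rad/s (from 121 rpm).
Crank pin A relative to C: A = (d + r cosθ, r sinθ); lever angle φ = atan2(r sinθ, d + r cosθ).
Differentiating tanφ: φ̇ = rω(d cosθ + r)/(d² + r² + 2dr cosθ).
d² + r² + 2dr cosθ = |CA|² = 0.0502782 m²;  d cosθ + r = -0.11868 m.
|ω_lever| = |0.0994·12.67·-0.11868| / 0.0502782 = 2.9731 rad/s.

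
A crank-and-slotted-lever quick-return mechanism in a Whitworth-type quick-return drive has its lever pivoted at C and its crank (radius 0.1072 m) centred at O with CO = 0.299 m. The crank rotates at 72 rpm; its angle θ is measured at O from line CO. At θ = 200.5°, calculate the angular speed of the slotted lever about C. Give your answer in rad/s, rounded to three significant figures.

ω = 7.54 rad/s (from 72 rpm).
Crank pin A relative to C: A = (d + r cosθ, r sinθ); lever angle φ = atan2(r sinθ, d + r cosθ).
Differentiating tanφ: φ̇ = rω(d cosθ + r)/(d² + r² + 2dr cosθ).
d² + r² + 2dr cosθ = |CA|² = 0.0408469 m²;  d cosθ + r = -0.17286 m.
|ω_lever| = |0.1072·7.54·-0.17286| / 0.0408469 = 3.4206 rad/s.

3.42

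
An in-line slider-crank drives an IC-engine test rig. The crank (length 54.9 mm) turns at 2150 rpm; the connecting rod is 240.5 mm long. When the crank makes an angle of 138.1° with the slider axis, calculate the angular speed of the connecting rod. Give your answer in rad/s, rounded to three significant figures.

ω = 225.1 rad/s (converted from 2150 rpm).
The rod makes angle φ with the slider axis where L sinφ = r sinθ; differentiating, L cosφ·φ̇ = r ω cosθ.
L cosφ = √(L² − r² sin²θ) = 0.23769 m.
|ω_rod| = r ω |cosθ| / √(L² − r² sin²θ) = 0.0549·225.1·0.74431/0.23769 = 38.707 rad/s.

38.7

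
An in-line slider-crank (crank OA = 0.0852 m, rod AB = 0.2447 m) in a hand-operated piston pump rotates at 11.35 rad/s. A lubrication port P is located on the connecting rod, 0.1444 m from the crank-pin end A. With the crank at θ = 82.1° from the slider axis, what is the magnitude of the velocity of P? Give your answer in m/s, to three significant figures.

ω = 11.35 rad/s.  Crank-pin speed |V_A| = rω = 0.96702 m/s, perpendicular to OA.
Rod angle: sinφ = −(r/L) sinθ ⇒ φ = -20.174°; ω_rod = −rω cosθ/√(L²−r²sin²θ) = -0.57866 rad/s.
V_P = V_A + ω_rod × AP, with AP = 0.1444 m along the rod.
Components: V_Px = −rω sinθ − a·ω_rod·sinφ = -0.98666 m/s;  V_Py = rω cosθ + a·ω_rod·cosφ = +0.054479 m/s.
|V_P| = √(V_Px² + V_Py²) = 0.98816 m/s.

0.988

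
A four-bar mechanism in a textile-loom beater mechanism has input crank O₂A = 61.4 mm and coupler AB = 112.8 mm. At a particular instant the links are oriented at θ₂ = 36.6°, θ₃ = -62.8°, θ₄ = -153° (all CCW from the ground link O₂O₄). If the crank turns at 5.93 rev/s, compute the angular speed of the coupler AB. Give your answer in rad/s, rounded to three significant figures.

ω₂ = 37.26 rad/s (from 5.93 rev/s).
Differentiating the loop-closure r₂e^{iθ₂}+r₃e^{iθ₃}=r₁+r₄e^{iθ₄} gives r₂ω₂e^{iθ₂}+r₃ω₃e^{iθ₃}=r₄ω₄e^{iθ₄}.
Eliminating the other unknown: ω₃ = r₂ω₂ sin(θ₄−θ₂) / [r₃ sin(θ₃−θ₄)].
Numerator sine = +0.16677; denominator sine = +0.99999.
Result = 0.0614·37.26·(+0.16677) / (0.1128·(+0.99999)) = +3.3823 rad/s; magnitude 3.3823 rad/s.

3.38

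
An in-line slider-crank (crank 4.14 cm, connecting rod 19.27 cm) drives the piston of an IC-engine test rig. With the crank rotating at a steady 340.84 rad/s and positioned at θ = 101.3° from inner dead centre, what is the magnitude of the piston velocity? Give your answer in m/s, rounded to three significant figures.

13.2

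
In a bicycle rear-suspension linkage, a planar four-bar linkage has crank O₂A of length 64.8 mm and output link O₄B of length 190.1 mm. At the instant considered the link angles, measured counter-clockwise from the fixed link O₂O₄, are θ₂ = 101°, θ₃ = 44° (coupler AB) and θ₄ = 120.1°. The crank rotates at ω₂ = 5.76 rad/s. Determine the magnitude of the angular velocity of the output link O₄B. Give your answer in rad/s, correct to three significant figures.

ω₂ = 5.76 rad/s
Differentiating the loop-closure r₂e^{iθ₂}+r₃e^{iθ₃}=r₁+r₄e^{iθ₄} gives r₂ω₂e^{iθ₂}+r₃ω₃e^{iθ₃}=r₄ω₄e^{iθ₄}.
Eliminating the other unknown: ω₄ = r₂ω₂ sin(θ₂−θ₃) / [r₄ sin(θ₄−θ₃)].
Numerator sine = +0.83867; denominator sine = +0.97072.
Result = 0.0648·5.76·(+0.83867) / (0.1901·(+0.97072)) = +1.6963 rad/s; magnitude 1.6963 rad/s.

1.70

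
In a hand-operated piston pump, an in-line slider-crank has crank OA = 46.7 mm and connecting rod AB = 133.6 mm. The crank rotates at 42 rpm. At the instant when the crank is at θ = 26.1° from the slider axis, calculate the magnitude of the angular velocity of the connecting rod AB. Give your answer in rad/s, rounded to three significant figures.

1.40

ω = 4.398 rad/s (converted from 42 rpm).
The rod makes angle φ with the slider axis where L sinφ = r sinθ; differentiating, L cosφ·φ̇ = r ω cosθ.
L cosφ = √(L² − r² sin²θ) = 0.13201 m.
|ω_rod| = r ω |cosθ| / √(L² − r² sin²θ) = 0.0467·4.398·0.89803/0.13201 = 1.3973 rad/s.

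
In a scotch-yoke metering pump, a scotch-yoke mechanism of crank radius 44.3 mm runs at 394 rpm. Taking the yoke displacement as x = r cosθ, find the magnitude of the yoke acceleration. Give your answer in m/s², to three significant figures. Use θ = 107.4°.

ω = 41.26 rad/s (from 394 rpm).
x = r cosθ ⇒ ẍ = −rω² cosθ (ω constant).
|a| = rω²|cosθ| = 0.0443·(41.26)²·|cos 107.4°| = 22.552 m/s².

22.6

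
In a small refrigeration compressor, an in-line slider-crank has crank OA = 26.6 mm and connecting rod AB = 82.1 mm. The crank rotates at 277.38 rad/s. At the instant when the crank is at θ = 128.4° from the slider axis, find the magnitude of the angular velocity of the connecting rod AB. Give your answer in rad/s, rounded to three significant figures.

57.7

ω = 277.4 rad/s
The rod makes angle φ with the slider axis where L sinφ = r sinθ; differentiating, L cosφ·φ̇ = r ω cosθ.
L cosφ = √(L² − r² sin²θ) = 0.079409 m.
|ω_rod| = r ω |cosθ| / √(L² − r² sin²θ) = 0.0266·277.4·0.62115/0.079409 = 57.714 rad/s.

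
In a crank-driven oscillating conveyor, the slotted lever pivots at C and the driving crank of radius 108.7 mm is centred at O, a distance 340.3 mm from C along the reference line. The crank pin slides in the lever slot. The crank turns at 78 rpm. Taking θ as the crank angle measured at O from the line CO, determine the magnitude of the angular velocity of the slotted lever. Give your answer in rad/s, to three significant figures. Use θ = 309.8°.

ω = 8.168 rad/s (from 78 rpm).
Crank pin A relative to C: A = (d + r cosθ, r sinθ); lever angle φ = atan2(r sinθ, d + r cosθ).
Differentiating tanφ: φ̇ = rω(d cosθ + r)/(d² + r² + 2dr cosθ).
d² + r² + 2dr cosθ = |CA|² = 0.174976 m²;  d cosθ + r = +0.32653 m.
|ω_lever| = |0.1087·8.168·+0.32653| / 0.174976 = 1.6569 rad/s.

1.66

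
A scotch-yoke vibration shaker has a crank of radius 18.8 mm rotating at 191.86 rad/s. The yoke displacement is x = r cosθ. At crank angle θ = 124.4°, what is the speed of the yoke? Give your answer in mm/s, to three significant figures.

2980

ω = 191.9 rad/s
x = r cosθ ⇒ ẋ = −rω sinθ.
|v| = rω|sinθ| = 0.0188·191.9·|sin 124.4°| = 2.9762 m/s = 2976.2 mm/s.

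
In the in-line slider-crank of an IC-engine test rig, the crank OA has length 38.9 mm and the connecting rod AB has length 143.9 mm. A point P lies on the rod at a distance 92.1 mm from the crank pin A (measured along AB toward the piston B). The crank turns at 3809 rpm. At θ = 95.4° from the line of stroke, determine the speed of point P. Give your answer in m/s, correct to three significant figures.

ω = 398.9 rad/s.  Crank-pin speed |V_A| = rω = 15.516 m/s, perpendicular to OA.
Rod angle: sinφ = −(r/L) sinθ ⇒ φ = -15.612°; ω_rod = −rω cosθ/√(L²−r²sin²θ) = +10.536 rad/s.
V_P = V_A + ω_rod × AP, with AP = 0.0921 m along the rod.
Components: V_Px = −rω sinθ − a·ω_rod·sinφ = -15.186 m/s;  V_Py = rω cosθ + a·ω_rod·cosφ = -0.52564 m/s.
|V_P| = √(V_Px² + V_Py²) = 15.195 m/s.

15.2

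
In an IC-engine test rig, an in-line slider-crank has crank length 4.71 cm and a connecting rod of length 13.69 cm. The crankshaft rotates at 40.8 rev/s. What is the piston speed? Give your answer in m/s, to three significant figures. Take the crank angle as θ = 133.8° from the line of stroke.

6.57

ω = 2π·40.8 = 256.4 rad/s
For an in-line slider-crank, x = r cosθ + √(L² − r² sin²θ), so v = −rω sinθ·[1 + r cosθ/√(L² − r² sin²θ)].
With r = 0.0471 m, L = 0.1369 m, θ = 133.8°: √(L² − r² sin²θ) = 0.13261 m.
v = −0.0471·256.4·0.72176·[1 + 0.0471·-0.69214/0.13261] = -6.5724 m/s.
|v| = 6.5724 m/s.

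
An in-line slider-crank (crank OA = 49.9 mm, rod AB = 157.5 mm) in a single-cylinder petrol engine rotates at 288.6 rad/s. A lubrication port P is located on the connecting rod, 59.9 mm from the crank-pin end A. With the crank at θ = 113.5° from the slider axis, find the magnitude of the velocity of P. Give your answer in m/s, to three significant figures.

13.0

ω = 288.6 rad/s.  Crank-pin speed |V_A| = rω = 14.401 m/s, perpendicular to OA.
Rod angle: sinφ = −(r/L) sinθ ⇒ φ = -16.891°; ω_rod = −rω cosθ/√(L²−r²sin²θ) = +38.104 rad/s.
V_P = V_A + ω_rod × AP, with AP = 0.0599 m along the rod.
Components: V_Px = −rω sinθ − a·ω_rod·sinφ = -12.544 m/s;  V_Py = rω cosθ + a·ω_rod·cosφ = -3.5585 m/s.
|V_P| = √(V_Px² + V_Py²) = 13.039 m/s.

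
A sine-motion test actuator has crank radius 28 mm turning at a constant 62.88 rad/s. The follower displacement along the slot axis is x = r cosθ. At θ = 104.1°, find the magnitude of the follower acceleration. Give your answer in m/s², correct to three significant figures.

ω = 62.88 rad/s
x = r cosθ ⇒ ẍ = −rω² cosθ (ω constant).
|a| = rω²|cosθ| = 0.028·(62.88)²·|cos 104.1°| = 26.97 m/s².

27.0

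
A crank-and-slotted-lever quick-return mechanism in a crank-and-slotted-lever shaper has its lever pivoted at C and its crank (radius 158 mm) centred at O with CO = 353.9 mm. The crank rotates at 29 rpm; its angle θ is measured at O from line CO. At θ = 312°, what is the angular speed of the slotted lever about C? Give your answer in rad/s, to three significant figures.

0.842

ω = 3.037 rad/s (from 29 rpm).
Crank pin A relative to C: A = (d + r cosθ, r sinθ); lever angle φ = atan2(r sinθ, d + r cosθ).
Differentiating tanφ: φ̇ = rω(d cosθ + r)/(d² + r² + 2dr cosθ).
d² + r² + 2dr cosθ = |CA|² = 0.22504 m²;  d cosθ + r = +0.39481 m.
|ω_lever| = |0.158·3.037·+0.39481| / 0.22504 = 0.8418 rad/s.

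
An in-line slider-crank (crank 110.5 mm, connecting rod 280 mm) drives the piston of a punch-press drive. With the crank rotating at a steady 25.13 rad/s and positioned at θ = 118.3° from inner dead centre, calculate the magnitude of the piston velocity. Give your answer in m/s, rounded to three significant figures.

ω = 25.13 rad/s
For an in-line slider-crank, x = r cosθ + √(L² − r² sin²θ), so v = −rω sinθ·[1 + r cosθ/√(L² − r² sin²θ)].
With r = 0.1105 m, L = 0.28 m, θ = 118.3°: √(L² − r² sin²θ) = 0.26255 m.
v = −0.1105·25.13·0.88048·[1 + 0.1105·-0.47409/0.26255] = -1.9571 m/s.
|v| = 1.9571 m/s.

1.96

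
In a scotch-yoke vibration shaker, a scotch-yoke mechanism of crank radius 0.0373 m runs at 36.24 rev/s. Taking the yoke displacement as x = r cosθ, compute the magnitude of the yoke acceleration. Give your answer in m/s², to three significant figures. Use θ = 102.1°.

ω = 227.7 rad/s (from 36.24 rev/s).
x = r cosθ ⇒ ẍ = −rω² cosθ (ω constant).
|a| = rω²|cosθ| = 0.0373·(227.7)²·|cos 102.1°| = 405.39 m/s².

405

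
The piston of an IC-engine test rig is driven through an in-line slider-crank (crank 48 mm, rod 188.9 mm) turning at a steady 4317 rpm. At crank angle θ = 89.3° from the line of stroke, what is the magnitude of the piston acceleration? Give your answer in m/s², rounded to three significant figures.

2460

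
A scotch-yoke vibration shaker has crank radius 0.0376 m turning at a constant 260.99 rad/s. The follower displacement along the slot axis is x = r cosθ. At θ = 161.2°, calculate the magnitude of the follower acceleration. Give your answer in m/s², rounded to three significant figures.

2420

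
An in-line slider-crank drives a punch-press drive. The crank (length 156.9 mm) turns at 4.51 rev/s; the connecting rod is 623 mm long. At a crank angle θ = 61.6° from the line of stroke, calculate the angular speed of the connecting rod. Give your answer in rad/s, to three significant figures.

ω = 28.34 rad/s (converted from 4.51 rev/s).
The rod makes angle φ with the slider axis where L sinφ = r sinθ; differentiating, L cosφ·φ̇ = r ω cosθ.
L cosφ = √(L² − r² sin²θ) = 0.60752 m.
|ω_rod| = r ω |cosθ| / √(L² − r² sin²θ) = 0.1569·28.34·0.47562/0.60752 = 3.4808 rad/s.

3.48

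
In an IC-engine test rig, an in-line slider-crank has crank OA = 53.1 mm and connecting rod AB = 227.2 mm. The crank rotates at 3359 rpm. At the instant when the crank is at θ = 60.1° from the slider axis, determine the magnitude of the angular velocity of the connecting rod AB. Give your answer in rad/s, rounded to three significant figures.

41.8

ω = 351.8 rad/s (converted from 3359 rpm).
The rod makes angle φ with the slider axis where L sinφ = r sinθ; differentiating, L cosφ·φ̇ = r ω cosθ.
L cosφ = √(L² − r² sin²θ) = 0.22249 m.
|ω_rod| = r ω |cosθ| / √(L² − r² sin²θ) = 0.0531·351.8·0.49849/0.22249 = 41.849 rad/s.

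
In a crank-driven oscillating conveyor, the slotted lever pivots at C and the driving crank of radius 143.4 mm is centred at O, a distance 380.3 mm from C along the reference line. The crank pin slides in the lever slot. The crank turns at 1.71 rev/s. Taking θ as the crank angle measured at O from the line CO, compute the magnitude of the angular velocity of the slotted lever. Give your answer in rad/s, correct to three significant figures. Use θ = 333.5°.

ω = 10.74 rad/s (from 1.71 rev/s).
Crank pin A relative to C: A = (d + r cosθ, r sinθ); lever angle φ = atan2(r sinθ, d + r cosθ).
Differentiating tanφ: φ̇ = rω(d cosθ + r)/(d² + r² + 2dr cosθ).
d² + r² + 2dr cosθ = |CA|² = 0.262802 m²;  d cosθ + r = +0.48374 m.
|ω_lever| = |0.1434·10.74·+0.48374| / 0.262802 = 2.836 rad/s.

2.84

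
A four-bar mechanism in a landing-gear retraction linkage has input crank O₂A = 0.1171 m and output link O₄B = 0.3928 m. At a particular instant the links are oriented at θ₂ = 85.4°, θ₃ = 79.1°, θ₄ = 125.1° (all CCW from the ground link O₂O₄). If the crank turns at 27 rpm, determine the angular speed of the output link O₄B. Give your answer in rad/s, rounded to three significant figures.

ω₂ = 2.827 rad/s (from 27 rpm).
Differentiating the loop-closure r₂e^{iθ₂}+r₃e^{iθ₃}=r₁+r₄e^{iθ₄} gives r₂ω₂e^{iθ₂}+r₃ω₃e^{iθ₃}=r₄ω₄e^{iθ₄}.
Eliminating the other unknown: ω₄ = r₂ω₂ sin(θ₂−θ₃) / [r₄ sin(θ₄−θ₃)].
Numerator sine = +0.10973; denominator sine = +0.71934.
Result = 0.1171·2.827·(+0.10973) / (0.3928·(+0.71934)) = +0.12858 rad/s; magnitude 0.12858 rad/s.

0.129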